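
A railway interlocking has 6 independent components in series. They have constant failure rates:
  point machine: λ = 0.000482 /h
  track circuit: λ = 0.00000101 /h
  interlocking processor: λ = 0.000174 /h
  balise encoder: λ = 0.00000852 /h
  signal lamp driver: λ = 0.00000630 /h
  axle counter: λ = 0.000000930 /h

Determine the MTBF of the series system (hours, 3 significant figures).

1490

Series of exponential components: λ_sys = Σ λ_i
λ_sys = 0.000482 + 0.00000101 + 0.000174 + 0.00000852 + 0.00000630 + 0.000000930 = 6.7276e-04 /h
MTBF = 1 / λ_sys = 1490 h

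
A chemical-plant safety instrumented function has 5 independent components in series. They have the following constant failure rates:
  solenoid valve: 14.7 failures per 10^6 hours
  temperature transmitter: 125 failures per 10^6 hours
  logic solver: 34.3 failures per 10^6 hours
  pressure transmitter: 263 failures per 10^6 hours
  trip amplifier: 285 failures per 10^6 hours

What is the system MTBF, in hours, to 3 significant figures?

Series of exponential components: λ_sys = Σ λ_i
λ_sys = 0.0000147 + 0.000125 + 0.0000343 + 0.000263 + 0.000285 = 7.2200e-04 /h
MTBF = 1 / λ_sys = 1390 h

1390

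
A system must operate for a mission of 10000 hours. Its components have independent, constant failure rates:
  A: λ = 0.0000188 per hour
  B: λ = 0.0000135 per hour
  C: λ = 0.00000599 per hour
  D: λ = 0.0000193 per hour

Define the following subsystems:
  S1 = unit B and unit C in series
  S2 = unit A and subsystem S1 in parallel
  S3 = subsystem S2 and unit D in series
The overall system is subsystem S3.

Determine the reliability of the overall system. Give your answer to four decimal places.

R(A) = exp(−0.0000188 × 10000) = 0.828615
R(B) = exp(−0.0000135 × 10000) = 0.873716
R(C) = exp(−0.00000599 × 10000) = 0.941859
R(D) = exp(−0.0000193 × 10000) = 0.824482
Series (B and C): 0.873716 × 0.941859 = 0.822917
Parallel (A and [0.822917]): 1 − (1 − 0.828615)(1 − 0.822917) = 0.969651
Series ([0.969651] and D): 0.969651 × 0.824482 = 0.7995

0.7995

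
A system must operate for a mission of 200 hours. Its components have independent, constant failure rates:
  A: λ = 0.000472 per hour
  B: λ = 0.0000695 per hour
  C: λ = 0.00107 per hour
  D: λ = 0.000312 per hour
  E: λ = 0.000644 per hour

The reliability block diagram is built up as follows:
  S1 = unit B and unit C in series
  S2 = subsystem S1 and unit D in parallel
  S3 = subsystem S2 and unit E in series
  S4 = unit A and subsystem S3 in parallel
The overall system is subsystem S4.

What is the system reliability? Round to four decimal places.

R(A) = exp(−0.000472 × 200) = 0.909919
R(B) = exp(−0.0000695 × 200) = 0.986196
R(C) = exp(−0.00107 × 200) = 0.807348
R(D) = exp(−0.000312 × 200) = 0.939507
R(E) = exp(−0.000644 × 200) = 0.879150
Series (B and C): 0.986196 × 0.807348 = 0.796203
Parallel ([0.796203] and D): 1 − (1 − 0.796203)(1 − 0.939507) = 0.987672
Series ([0.987672] and E): 0.987672 × 0.879150 = 0.868312
Parallel (A and [0.868312]): 1 − (1 − 0.909919)(1 − 0.868312) = 0.9881

0.9881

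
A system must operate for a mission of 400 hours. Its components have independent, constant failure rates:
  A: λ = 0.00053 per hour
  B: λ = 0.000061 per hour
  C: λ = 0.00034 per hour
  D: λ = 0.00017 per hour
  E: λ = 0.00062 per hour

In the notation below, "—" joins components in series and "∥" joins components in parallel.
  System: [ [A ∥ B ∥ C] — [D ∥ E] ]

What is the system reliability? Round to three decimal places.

R(A) = exp(−0.00053 × 400) = 0.80896
R(B) = exp(−0.000061 × 400) = 0.97590
R(C) = exp(−0.00034 × 400) = 0.87284
R(D) = exp(−0.00017 × 400) = 0.93426
R(E) = exp(−0.00062 × 400) = 0.78036
Parallel (A, B, and C): 1 − (1 − 0.80896)(1 − 0.97590)(1 − 0.87284) = 0.99941
Parallel (D and E): 1 − (1 − 0.93426)(1 − 0.78036) = 0.98556
Series ([0.99941] and [0.98556]): 0.99941 × 0.98556 = 0.985

0.985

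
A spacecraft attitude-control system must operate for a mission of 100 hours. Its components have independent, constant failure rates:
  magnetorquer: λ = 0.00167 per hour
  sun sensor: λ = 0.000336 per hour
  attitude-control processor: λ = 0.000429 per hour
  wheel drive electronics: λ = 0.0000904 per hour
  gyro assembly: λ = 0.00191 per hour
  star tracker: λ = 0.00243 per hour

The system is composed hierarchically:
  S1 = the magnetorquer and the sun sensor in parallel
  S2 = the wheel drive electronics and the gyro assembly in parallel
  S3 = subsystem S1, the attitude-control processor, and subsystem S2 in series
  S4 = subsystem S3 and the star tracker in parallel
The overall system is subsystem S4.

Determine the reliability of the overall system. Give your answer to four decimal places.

0.9896

R(magnetorquer) = exp(−0.00167 × 100) = 0.846200
R(sun sensor) = exp(−0.000336 × 100) = 0.966958
R(attitude-control processor) = exp(−0.000429 × 100) = 0.958007
R(wheel drive electronics) = exp(−0.0000904 × 100) = 0.991001
R(gyro assembly) = exp(−0.00191 × 100) = 0.826133
R(star tracker) = exp(−0.00243 × 100) = 0.784272
Parallel (magnetorquer and sun sensor): 1 − (1 − 0.846200)(1 − 0.966958) = 0.994918
Parallel (wheel drive electronics and gyro assembly): 1 − (1 − 0.991001)(1 − 0.826133) = 0.998435
Series ([0.994918], attitude-control processor, and [0.998435]): 0.994918 × 0.958007 × 0.998435 = 0.951647
Parallel ([0.951647] and star tracker): 1 − (1 − 0.951647)(1 − 0.784272) = 0.9896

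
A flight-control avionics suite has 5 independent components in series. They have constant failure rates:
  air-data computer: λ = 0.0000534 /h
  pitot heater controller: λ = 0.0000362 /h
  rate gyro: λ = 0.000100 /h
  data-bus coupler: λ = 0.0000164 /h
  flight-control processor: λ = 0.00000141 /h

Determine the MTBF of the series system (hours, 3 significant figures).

4820

Series of exponential components: λ_sys = Σ λ_i
λ_sys = 0.0000534 + 0.0000362 + 0.000100 + 0.0000164 + 0.00000141 = 2.0741e-04 /h
MTBF = 1 / λ_sys = 4820 h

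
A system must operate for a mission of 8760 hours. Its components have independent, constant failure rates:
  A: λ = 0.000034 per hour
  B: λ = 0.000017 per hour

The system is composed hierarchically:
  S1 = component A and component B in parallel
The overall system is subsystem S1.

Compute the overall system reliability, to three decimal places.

0.964

R(A) = exp(−0.000034 × 8760) = 0.74242
R(B) = exp(−0.000017 × 8760) = 0.86164
Parallel (A and B): 1 − (1 − 0.74242)(1 − 0.86164) = 0.964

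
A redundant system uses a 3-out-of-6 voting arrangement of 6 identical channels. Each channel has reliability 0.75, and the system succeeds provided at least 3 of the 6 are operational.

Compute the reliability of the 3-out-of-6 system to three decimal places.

0.962

R = Σ_{i=3}^{6} C(6,i) p^i (1−p)^{6−i} with p = 0.75
C(6,3)·0.75^3·0.25^3 = 0.13184
C(6,4)·0.75^4·0.25^2 = 0.29663
C(6,5)·0.75^5·0.25^1 = 0.35596
C(6,6)·0.75^6·0.25^0 = 0.17798
Sum = 0.962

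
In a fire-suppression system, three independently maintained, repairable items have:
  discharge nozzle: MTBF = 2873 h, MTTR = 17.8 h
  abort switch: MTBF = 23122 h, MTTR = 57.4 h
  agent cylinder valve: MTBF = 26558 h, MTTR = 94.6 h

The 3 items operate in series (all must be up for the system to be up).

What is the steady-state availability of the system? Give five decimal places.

A(discharge nozzle) = MTBF/(MTBF+MTTR) = 2873/(2873+17.8) = 0.993843
A(abort switch) = MTBF/(MTBF+MTTR) = 23122/(23122+57.4) = 0.997524
A(agent cylinder valve) = MTBF/(MTBF+MTTR) = 26558/(26558+94.6) = 0.996451
Series availability: 0.993843 × 0.997524 × 0.996451 = 0.98786

0.98786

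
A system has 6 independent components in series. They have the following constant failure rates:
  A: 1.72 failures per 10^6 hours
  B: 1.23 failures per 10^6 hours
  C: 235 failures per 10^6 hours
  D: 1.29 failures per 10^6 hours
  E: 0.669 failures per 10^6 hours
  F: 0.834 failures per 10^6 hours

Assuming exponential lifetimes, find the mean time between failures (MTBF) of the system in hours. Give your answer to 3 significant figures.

Series of exponential components: λ_sys = Σ λ_i
λ_sys = 0.00000172 + 0.00000123 + 0.000235 + 0.00000129 + 0.000000669 + 0.000000834 = 2.4074e-04 /h
MTBF = 1 / λ_sys = 4150 h

4150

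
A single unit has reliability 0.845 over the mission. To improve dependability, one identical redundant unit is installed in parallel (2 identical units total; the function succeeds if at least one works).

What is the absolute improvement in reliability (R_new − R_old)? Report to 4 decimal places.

R_before = 0.845
R_after = 1 − (1 − 0.845)^2 = 0.9760
ΔR = 0.9760 − 0.845 = 0.1310

0.1310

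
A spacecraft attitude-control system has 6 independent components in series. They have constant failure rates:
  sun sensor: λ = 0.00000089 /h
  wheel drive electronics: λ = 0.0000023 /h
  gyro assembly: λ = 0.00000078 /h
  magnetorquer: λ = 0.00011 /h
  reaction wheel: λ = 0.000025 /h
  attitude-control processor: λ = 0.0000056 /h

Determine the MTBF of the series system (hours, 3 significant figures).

6920

Series of exponential components: λ_sys = Σ λ_i
λ_sys = 0.00000089 + 0.0000023 + 0.00000078 + 0.00011 + 0.000025 + 0.0000056 = 1.4457e-04 /h
MTBF = 1 / λ_sys = 6920 h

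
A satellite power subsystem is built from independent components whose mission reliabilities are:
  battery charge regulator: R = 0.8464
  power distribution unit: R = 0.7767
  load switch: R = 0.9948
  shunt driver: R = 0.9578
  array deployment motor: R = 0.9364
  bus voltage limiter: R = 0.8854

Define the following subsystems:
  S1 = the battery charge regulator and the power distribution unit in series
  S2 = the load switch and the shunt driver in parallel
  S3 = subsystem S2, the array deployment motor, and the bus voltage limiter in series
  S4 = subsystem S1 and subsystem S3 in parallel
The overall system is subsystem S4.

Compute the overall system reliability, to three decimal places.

0.941

Series (battery charge regulator and power distribution unit): 0.84640 × 0.77670 = 0.65740
Parallel (load switch and shunt driver): 1 − (1 − 0.99480)(1 − 0.95780) = 0.99978
Series ([0.99978], array deployment motor, and bus voltage limiter): 0.99978 × 0.93640 × 0.88540 = 0.82891
Parallel ([0.65740] and [0.82891]): 1 − (1 − 0.65740)(1 − 0.82891) = 0.941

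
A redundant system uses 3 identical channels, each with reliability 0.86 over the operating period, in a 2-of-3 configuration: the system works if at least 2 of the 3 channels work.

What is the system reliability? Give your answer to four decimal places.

0.9467

R = Σ_{i=2}^{3} C(3,i) p^i (1−p)^{3−i} with p = 0.86
C(3,2)·0.86^2·0.14^1 = 0.310632
C(3,3)·0.86^3·0.14^0 = 0.636056
Sum = 0.9467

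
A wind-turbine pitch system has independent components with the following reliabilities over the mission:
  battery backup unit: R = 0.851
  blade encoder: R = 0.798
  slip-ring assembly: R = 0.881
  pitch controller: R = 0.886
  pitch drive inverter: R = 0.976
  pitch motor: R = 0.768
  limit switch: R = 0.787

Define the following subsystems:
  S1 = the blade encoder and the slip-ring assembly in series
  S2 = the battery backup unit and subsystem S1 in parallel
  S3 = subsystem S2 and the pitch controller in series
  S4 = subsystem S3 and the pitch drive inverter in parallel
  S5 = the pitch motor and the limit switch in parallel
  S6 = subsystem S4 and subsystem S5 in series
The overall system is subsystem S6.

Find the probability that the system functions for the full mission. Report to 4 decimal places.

Series (blade encoder and slip-ring assembly): 0.798000 × 0.881000 = 0.703038
Parallel (battery backup unit and [0.703038]): 1 − (1 − 0.851000)(1 − 0.703038) = 0.955753
Series ([0.955753] and pitch controller): 0.955753 × 0.886000 = 0.846797
Parallel ([0.846797] and pitch drive inverter): 1 − (1 − 0.846797)(1 − 0.976000) = 0.996323
Parallel (pitch motor and limit switch): 1 − (1 − 0.768000)(1 − 0.787000) = 0.950584
Series ([0.996323] and [0.950584]): 0.996323 × 0.950584 = 0.9471

0.9471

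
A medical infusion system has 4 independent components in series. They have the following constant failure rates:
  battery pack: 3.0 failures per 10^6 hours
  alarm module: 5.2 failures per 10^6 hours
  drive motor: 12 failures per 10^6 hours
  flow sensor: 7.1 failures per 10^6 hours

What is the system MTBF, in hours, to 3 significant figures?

Series of exponential components: λ_sys = Σ λ_i
λ_sys = 0.0000030 + 0.0000052 + 0.000012 + 0.0000071 = 2.7300e-05 /h
MTBF = 1 / λ_sys = 36600 h

36600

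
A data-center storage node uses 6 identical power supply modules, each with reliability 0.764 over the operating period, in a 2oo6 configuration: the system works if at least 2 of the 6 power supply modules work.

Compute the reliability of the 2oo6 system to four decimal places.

R = Σ_{i=2}^{6} C(6,i) p^i (1−p)^{6−i} with p = 0.764
C(6,2)·0.764^2·0.236^4 = 0.027160
C(6,3)·0.764^3·0.236^3 = 0.117232
C(6,4)·0.764^4·0.236^2 = 0.284635
C(6,5)·0.764^5·0.236^1 = 0.368579
C(6,6)·0.764^6·0.236^0 = 0.198866
Sum = 0.9965

0.9965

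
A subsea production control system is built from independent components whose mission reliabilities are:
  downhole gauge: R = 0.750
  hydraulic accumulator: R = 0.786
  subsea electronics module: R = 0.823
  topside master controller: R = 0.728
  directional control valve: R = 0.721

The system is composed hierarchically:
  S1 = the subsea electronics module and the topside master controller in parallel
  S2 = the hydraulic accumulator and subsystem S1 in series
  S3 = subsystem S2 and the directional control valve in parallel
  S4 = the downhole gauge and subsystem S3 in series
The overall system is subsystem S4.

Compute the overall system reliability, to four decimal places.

0.6973

Parallel (subsea electronics module and topside master controller): 1 − (1 − 0.823000)(1 − 0.728000) = 0.951856
Series (hydraulic accumulator and [0.951856]): 0.786000 × 0.951856 = 0.748159
Parallel ([0.748159] and directional control valve): 1 − (1 − 0.748159)(1 − 0.721000) = 0.929736
Series (downhole gauge and [0.929736]): 0.750000 × 0.929736 = 0.6973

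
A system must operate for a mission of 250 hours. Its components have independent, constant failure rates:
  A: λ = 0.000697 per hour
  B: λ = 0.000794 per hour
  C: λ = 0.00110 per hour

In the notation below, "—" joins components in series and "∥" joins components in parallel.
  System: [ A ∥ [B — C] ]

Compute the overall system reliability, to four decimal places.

0.9397

R(A) = exp(−0.000697 × 250) = 0.840087
R(B) = exp(−0.000794 × 250) = 0.819960
R(C) = exp(−0.00110 × 250) = 0.759572
Series (B and C): 0.819960 × 0.759572 = 0.622819
Parallel (A and [0.622819]): 1 − (1 − 0.840087)(1 − 0.622819) = 0.9397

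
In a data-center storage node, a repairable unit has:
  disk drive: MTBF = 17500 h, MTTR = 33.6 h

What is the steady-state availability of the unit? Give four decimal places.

A(disk drive) = MTBF/(MTBF+MTTR) = 17500/(17500+33.6) = 0.9981

0.9981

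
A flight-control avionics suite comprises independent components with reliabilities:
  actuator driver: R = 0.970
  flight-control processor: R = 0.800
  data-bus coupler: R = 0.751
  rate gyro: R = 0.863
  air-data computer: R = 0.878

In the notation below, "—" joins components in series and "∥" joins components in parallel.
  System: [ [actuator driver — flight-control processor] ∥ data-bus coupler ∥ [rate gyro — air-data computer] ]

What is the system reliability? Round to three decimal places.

Series (actuator driver and flight-control processor): 0.97000 × 0.80000 = 0.77600
Series (rate gyro and air-data computer): 0.86300 × 0.87800 = 0.75771
Parallel ([0.77600], data-bus coupler, and [0.75771]): 1 − (1 − 0.77600)(1 − 0.75100)(1 − 0.75771) = 0.986

0.986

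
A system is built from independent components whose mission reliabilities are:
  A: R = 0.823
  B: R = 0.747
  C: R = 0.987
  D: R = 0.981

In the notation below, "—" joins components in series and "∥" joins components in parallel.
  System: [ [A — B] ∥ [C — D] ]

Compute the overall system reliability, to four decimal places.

Series (A and B): 0.823000 × 0.747000 = 0.614781
Series (C and D): 0.987000 × 0.981000 = 0.968247
Parallel ([0.614781] and [0.968247]): 1 − (1 − 0.614781)(1 − 0.968247) = 0.9878

0.9878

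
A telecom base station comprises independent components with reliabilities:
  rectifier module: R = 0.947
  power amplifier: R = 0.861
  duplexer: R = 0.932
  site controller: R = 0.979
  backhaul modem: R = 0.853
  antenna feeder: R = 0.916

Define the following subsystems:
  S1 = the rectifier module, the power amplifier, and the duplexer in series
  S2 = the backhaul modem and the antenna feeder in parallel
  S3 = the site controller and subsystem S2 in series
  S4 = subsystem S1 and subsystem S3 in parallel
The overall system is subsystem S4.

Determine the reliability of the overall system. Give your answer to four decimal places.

Series (rectifier module, power amplifier, and duplexer): 0.947000 × 0.861000 × 0.932000 = 0.759922
Parallel (backhaul modem and antenna feeder): 1 − (1 − 0.853000)(1 − 0.916000) = 0.987652
Series (site controller and [0.987652]): 0.979000 × 0.987652 = 0.966911
Parallel ([0.759922] and [0.966911]): 1 − (1 − 0.759922)(1 − 0.966911) = 0.9921

0.9921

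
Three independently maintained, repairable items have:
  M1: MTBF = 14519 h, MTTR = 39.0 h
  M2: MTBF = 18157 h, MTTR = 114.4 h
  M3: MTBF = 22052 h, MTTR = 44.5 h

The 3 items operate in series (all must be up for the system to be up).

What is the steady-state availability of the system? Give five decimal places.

A(M1) = MTBF/(MTBF+MTTR) = 14519/(14519+39.0) = 0.997321
A(M2) = MTBF/(MTBF+MTTR) = 18157/(18157+114.4) = 0.993739
A(M3) = MTBF/(MTBF+MTTR) = 22052/(22052+44.5) = 0.997986
Series availability: 0.997321 × 0.993739 × 0.997986 = 0.98908

0.98908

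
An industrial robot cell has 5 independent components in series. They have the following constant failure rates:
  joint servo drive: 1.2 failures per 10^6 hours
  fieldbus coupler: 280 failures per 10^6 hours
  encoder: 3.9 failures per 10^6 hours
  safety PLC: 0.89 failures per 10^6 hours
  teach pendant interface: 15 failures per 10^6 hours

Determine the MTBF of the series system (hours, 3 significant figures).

3320

Series of exponential components: λ_sys = Σ λ_i
λ_sys = 0.0000012 + 0.00028 + 0.0000039 + 0.00000089 + 0.000015 = 3.0099e-04 /h
MTBF = 1 / λ_sys = 3320 h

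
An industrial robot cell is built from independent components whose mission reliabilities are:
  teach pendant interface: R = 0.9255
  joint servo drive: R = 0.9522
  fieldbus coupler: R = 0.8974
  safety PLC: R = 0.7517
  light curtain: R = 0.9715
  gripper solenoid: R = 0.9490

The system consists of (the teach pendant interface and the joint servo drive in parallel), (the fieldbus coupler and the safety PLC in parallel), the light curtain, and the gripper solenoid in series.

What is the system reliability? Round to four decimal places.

0.8953

Parallel (teach pendant interface and joint servo drive): 1 − (1 − 0.925500)(1 − 0.952200) = 0.996439
Parallel (fieldbus coupler and safety PLC): 1 − (1 − 0.897400)(1 − 0.751700) = 0.974524
Series ([0.996439], [0.974524], light curtain, and gripper solenoid): 0.996439 × 0.974524 × 0.971500 × 0.949000 = 0.8953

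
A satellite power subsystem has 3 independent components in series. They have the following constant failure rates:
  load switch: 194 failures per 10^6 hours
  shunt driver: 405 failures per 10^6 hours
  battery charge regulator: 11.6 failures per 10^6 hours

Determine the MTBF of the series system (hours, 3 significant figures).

1640

Series of exponential components: λ_sys = Σ λ_i
λ_sys = 0.000194 + 0.000405 + 0.0000116 = 6.1060e-04 /h
MTBF = 1 / λ_sys = 1640 h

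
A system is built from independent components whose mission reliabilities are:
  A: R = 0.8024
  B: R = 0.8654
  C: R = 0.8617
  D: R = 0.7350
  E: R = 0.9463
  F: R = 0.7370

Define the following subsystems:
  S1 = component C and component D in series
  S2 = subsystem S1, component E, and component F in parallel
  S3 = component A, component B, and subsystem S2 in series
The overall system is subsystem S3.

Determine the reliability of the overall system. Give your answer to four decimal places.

0.6908

Series (C and D): 0.861700 × 0.735000 = 0.633350
Parallel ([0.633350], E, and F): 1 − (1 − 0.633350)(1 − 0.946300)(1 − 0.737000) = 0.994822
Series (A, B, and [0.994822]): 0.802400 × 0.865400 × 0.994822 = 0.6908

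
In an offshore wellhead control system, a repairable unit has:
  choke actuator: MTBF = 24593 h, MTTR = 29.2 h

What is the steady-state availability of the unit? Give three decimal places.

A(choke actuator) = MTBF/(MTBF+MTTR) = 24593/(24593+29.2) = 0.999

0.999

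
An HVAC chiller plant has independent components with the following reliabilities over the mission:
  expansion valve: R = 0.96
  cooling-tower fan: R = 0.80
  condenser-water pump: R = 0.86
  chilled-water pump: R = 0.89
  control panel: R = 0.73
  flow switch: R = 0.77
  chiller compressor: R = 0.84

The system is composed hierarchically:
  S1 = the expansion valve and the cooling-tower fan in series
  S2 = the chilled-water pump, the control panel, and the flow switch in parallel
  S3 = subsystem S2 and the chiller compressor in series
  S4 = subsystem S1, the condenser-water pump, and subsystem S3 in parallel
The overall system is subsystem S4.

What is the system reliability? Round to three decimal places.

Series (expansion valve and cooling-tower fan): 0.96000 × 0.80000 = 0.76800
Parallel (chilled-water pump, control panel, and flow switch): 1 − (1 − 0.89000)(1 − 0.73000)(1 − 0.77000) = 0.99317
Series ([0.99317] and chiller compressor): 0.99317 × 0.84000 = 0.83426
Parallel ([0.76800], condenser-water pump, and [0.83426]): 1 − (1 − 0.76800)(1 − 0.86000)(1 − 0.83426) = 0.995

0.995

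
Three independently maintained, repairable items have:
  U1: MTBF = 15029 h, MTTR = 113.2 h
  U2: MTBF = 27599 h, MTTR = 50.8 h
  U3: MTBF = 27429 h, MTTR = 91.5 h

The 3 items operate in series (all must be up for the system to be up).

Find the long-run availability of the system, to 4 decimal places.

A(U1) = MTBF/(MTBF+MTTR) = 15029/(15029+113.2) = 0.992524
A(U2) = MTBF/(MTBF+MTTR) = 27599/(27599+50.8) = 0.998163
A(U3) = MTBF/(MTBF+MTTR) = 27429/(27429+91.5) = 0.996675
Series availability: 0.992524 × 0.998163 × 0.996675 = 0.9874

0.9874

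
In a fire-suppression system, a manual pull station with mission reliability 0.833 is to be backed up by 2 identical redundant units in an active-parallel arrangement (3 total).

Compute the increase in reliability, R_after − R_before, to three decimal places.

0.162

R_before = 0.833
R_after = 1 − (1 − 0.833)^3 = 0.995
ΔR = 0.995 − 0.833 = 0.162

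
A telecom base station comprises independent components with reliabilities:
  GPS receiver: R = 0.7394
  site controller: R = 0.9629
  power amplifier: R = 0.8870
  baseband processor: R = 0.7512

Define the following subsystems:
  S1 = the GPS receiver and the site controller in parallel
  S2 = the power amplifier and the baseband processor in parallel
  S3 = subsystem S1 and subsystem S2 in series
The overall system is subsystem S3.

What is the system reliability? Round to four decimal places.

Parallel (GPS receiver and site controller): 1 − (1 − 0.739400)(1 − 0.962900) = 0.990332
Parallel (power amplifier and baseband processor): 1 − (1 − 0.887000)(1 − 0.751200) = 0.971886
Series ([0.990332] and [0.971886]): 0.990332 × 0.971886 = 0.9625

0.9625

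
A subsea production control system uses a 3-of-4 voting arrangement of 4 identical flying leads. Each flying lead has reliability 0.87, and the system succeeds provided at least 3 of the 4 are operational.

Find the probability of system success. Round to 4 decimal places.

R = Σ_{i=3}^{4} C(4,i) p^i (1−p)^{4−i} with p = 0.87
C(4,3)·0.87^3·0.13^1 = 0.342422
C(4,4)·0.87^4·0.13^0 = 0.572898
Sum = 0.9153

0.9153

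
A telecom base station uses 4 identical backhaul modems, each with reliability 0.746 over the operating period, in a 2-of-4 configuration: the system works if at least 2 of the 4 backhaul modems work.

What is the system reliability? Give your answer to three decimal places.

R = Σ_{i=2}^{4} C(4,i) p^i (1−p)^{4−i} with p = 0.746
C(4,2)·0.746^2·0.254^2 = 0.21543
C(4,3)·0.746^3·0.254^1 = 0.42180
C(4,4)·0.746^4·0.254^0 = 0.30971
Sum = 0.947

0.947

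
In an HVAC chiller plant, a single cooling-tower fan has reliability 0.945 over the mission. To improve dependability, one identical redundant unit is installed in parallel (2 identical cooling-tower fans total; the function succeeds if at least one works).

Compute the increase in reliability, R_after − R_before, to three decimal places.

R_before = 0.945
R_after = 1 − (1 − 0.945)^2 = 0.997
ΔR = 0.997 − 0.945 = 0.052

0.052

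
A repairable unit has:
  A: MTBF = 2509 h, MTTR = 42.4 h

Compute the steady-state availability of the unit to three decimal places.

0.983

A(A) = MTBF/(MTBF+MTTR) = 2509/(2509+42.4) = 0.983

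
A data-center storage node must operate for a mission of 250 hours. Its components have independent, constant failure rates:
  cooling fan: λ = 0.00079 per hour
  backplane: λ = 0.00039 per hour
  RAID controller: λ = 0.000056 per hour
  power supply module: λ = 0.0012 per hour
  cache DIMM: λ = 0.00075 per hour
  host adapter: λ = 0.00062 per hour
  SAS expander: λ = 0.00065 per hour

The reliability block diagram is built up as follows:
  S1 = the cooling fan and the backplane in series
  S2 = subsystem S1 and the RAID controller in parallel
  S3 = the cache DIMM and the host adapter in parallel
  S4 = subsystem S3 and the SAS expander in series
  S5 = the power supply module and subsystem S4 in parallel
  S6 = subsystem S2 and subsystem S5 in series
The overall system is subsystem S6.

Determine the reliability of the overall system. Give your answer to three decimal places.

R(cooling fan) = exp(−0.00079 × 250) = 0.82078
R(backplane) = exp(−0.00039 × 250) = 0.90710
R(RAID controller) = exp(−0.000056 × 250) = 0.98610
R(power supply module) = exp(−0.0012 × 250) = 0.74082
R(cache DIMM) = exp(−0.00075 × 250) = 0.82903
R(host adapter) = exp(−0.00062 × 250) = 0.85642
R(SAS expander) = exp(−0.00065 × 250) = 0.85002
Series (cooling fan and backplane): 0.82078 × 0.90710 = 0.74453
Parallel ([0.74453] and RAID controller): 1 − (1 − 0.74453)(1 − 0.98610) = 0.99645
Parallel (cache DIMM and host adapter): 1 − (1 − 0.82903)(1 − 0.85642) = 0.97545
Series ([0.97545] and SAS expander): 0.97545 × 0.85002 = 0.82915
Parallel (power supply module and [0.82915]): 1 − (1 − 0.74082)(1 − 0.82915) = 0.95572
Series ([0.99645] and [0.95572]): 0.99645 × 0.95572 = 0.952

0.952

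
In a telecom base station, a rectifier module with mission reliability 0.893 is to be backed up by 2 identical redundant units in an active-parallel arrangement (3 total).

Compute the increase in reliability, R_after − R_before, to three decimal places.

0.106

R_before = 0.893
R_after = 1 − (1 − 0.893)^3 = 0.999
ΔR = 0.999 − 0.893 = 0.106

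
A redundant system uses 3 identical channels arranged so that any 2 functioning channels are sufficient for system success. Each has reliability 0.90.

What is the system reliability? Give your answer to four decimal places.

0.9720

R = Σ_{i=2}^{3} C(3,i) p^i (1−p)^{3−i} with p = 0.90
C(3,2)·0.90^2·0.10^1 = 0.243000
C(3,3)·0.90^3·0.10^0 = 0.729000
Sum = 0.9720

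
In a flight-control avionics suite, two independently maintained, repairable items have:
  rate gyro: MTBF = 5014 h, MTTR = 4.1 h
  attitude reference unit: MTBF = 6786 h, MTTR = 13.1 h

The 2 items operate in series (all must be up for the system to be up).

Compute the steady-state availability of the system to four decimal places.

A(rate gyro) = MTBF/(MTBF+MTTR) = 5014/(5014+4.1) = 0.999183
A(attitude reference unit) = MTBF/(MTBF+MTTR) = 6786/(6786+13.1) = 0.998073
Series availability: 0.999183 × 0.998073 = 0.9973

0.9973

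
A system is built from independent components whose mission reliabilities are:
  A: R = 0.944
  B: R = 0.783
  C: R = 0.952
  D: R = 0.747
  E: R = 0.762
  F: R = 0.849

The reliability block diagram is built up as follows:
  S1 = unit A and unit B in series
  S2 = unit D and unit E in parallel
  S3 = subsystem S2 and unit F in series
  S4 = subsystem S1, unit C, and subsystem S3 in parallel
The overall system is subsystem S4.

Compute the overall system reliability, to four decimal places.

0.9975

Series (A and B): 0.944000 × 0.783000 = 0.739152
Parallel (D and E): 1 − (1 − 0.747000)(1 − 0.762000) = 0.939786
Series ([0.939786] and F): 0.939786 × 0.849000 = 0.797878
Parallel ([0.739152], C, and [0.797878]): 1 − (1 − 0.739152)(1 − 0.952000)(1 − 0.797878) = 0.9975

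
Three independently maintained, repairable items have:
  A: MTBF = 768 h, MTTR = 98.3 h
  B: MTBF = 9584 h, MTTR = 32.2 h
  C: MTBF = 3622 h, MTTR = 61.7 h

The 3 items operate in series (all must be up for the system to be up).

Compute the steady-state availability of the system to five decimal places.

0.86876

A(A) = MTBF/(MTBF+MTTR) = 768/(768+98.3) = 0.886529
A(B) = MTBF/(MTBF+MTTR) = 9584/(9584+32.2) = 0.996651
A(C) = MTBF/(MTBF+MTTR) = 3622/(3622+61.7) = 0.983251
Series availability: 0.886529 × 0.996651 × 0.983251 = 0.86876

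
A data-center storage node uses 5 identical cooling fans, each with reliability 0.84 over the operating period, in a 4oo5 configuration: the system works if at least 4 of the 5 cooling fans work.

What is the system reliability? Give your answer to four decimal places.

0.8165

R = Σ_{i=4}^{5} C(5,i) p^i (1−p)^{5−i} with p = 0.84
C(5,4)·0.84^4·0.16^1 = 0.398297
C(5,5)·0.84^5·0.16^0 = 0.418212
Sum = 0.8165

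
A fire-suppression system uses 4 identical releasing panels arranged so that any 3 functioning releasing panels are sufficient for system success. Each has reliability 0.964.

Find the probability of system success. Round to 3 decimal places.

0.993

R = Σ_{i=3}^{4} C(4,i) p^i (1−p)^{4−i} with p = 0.964
C(4,3)·0.964^3·0.036^1 = 0.12900
C(4,4)·0.964^4·0.036^0 = 0.86359
Sum = 0.993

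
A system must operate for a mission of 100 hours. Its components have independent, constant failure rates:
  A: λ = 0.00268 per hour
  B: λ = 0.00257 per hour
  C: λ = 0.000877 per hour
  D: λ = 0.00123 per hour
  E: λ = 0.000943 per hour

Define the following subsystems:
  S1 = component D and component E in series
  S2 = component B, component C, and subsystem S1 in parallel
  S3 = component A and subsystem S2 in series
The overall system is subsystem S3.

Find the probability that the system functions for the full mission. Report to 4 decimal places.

R(A) = exp(−0.00268 × 100) = 0.764908
R(B) = exp(−0.00257 × 100) = 0.773368
R(C) = exp(−0.000877 × 100) = 0.916036
R(D) = exp(−0.00123 × 100) = 0.884264
R(E) = exp(−0.000943 × 100) = 0.910010
Series (D and E): 0.884264 × 0.910010 = 0.804689
Parallel (B, C, and [0.804689]): 1 − (1 − 0.773368)(1 − 0.916036)(1 − 0.804689) = 0.996283
Series (A and [0.996283]): 0.764908 × 0.996283 = 0.7621

0.7621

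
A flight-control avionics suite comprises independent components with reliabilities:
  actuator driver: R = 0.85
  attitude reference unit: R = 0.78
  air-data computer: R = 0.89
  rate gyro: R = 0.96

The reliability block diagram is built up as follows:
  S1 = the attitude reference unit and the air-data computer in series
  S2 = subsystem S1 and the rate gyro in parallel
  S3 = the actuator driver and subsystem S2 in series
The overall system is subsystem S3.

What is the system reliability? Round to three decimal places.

0.840

Series (attitude reference unit and air-data computer): 0.78000 × 0.89000 = 0.69420
Parallel ([0.69420] and rate gyro): 1 − (1 − 0.69420)(1 − 0.96000) = 0.98777
Series (actuator driver and [0.98777]): 0.85000 × 0.98777 = 0.840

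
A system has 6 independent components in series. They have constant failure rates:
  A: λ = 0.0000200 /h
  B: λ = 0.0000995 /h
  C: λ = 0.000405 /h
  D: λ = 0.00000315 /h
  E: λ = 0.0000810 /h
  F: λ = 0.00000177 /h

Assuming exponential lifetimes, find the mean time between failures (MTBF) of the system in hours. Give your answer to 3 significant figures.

Series of exponential components: λ_sys = Σ λ_i
λ_sys = 0.0000200 + 0.0000995 + 0.000405 + 0.00000315 + 0.0000810 + 0.00000177 = 6.1042e-04 /h
MTBF = 1 / λ_sys = 1640 h

1640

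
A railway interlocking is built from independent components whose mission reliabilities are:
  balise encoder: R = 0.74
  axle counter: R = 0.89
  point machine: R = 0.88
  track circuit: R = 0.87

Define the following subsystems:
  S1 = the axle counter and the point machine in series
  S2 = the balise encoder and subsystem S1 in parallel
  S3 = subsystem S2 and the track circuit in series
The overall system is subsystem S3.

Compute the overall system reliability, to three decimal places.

Series (axle counter and point machine): 0.89000 × 0.88000 = 0.78320
Parallel (balise encoder and [0.78320]): 1 − (1 − 0.74000)(1 − 0.78320) = 0.94363
Series ([0.94363] and track circuit): 0.94363 × 0.87000 = 0.821

0.821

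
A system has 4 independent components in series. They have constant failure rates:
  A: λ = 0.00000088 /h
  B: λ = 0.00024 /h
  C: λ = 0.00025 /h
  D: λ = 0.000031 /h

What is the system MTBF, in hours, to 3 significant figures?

1920

Series of exponential components: λ_sys = Σ λ_i
λ_sys = 0.00000088 + 0.00024 + 0.00025 + 0.000031 = 5.2188e-04 /h
MTBF = 1 / λ_sys = 1920 h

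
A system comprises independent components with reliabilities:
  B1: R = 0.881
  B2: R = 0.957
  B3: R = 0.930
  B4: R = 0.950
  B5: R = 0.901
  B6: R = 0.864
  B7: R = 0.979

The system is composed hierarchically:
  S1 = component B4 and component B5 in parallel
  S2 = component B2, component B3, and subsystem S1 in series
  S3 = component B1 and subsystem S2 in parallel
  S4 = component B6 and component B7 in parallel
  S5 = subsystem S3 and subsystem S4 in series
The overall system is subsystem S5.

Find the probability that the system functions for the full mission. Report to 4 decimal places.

Parallel (B4 and B5): 1 − (1 − 0.950000)(1 − 0.901000) = 0.995050
Series (B2, B3, and [0.995050]): 0.957000 × 0.930000 × 0.995050 = 0.885604
Parallel (B1 and [0.885604]): 1 − (1 − 0.881000)(1 − 0.885604) = 0.986387
Parallel (B6 and B7): 1 − (1 − 0.864000)(1 − 0.979000) = 0.997144
Series ([0.986387] and [0.997144]): 0.986387 × 0.997144 = 0.9836

0.9836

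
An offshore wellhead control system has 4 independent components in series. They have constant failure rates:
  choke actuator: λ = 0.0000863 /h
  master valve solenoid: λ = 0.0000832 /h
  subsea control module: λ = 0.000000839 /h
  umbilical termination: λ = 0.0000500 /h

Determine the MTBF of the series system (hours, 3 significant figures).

4540

Series of exponential components: λ_sys = Σ λ_i
λ_sys = 0.0000863 + 0.0000832 + 0.000000839 + 0.0000500 = 2.2034e-04 /h
MTBF = 1 / λ_sys = 4540 h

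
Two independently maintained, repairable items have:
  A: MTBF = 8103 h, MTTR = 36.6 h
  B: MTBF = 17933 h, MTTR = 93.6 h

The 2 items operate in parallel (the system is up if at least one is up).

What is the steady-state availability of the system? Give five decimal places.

0.99998

A(A) = MTBF/(MTBF+MTTR) = 8103/(8103+36.6) = 0.995503
A(B) = MTBF/(MTBF+MTTR) = 17933/(17933+93.6) = 0.994808
Parallel availability: 1 − (1 − 0.995503)(1 − 0.994808) = 0.99998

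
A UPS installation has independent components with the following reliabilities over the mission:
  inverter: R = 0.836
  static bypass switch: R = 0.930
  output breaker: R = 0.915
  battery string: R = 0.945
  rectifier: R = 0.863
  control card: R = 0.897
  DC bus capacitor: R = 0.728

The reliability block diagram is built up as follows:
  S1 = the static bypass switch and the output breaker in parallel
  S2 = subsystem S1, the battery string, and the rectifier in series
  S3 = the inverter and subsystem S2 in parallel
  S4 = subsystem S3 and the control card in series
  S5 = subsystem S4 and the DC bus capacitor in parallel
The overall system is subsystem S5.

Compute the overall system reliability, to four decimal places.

0.9644

Parallel (static bypass switch and output breaker): 1 − (1 − 0.930000)(1 − 0.915000) = 0.994050
Series ([0.994050], battery string, and rectifier): 0.994050 × 0.945000 × 0.863000 = 0.810683
Parallel (inverter and [0.810683]): 1 − (1 − 0.836000)(1 − 0.810683) = 0.968952
Series ([0.968952] and control card): 0.968952 × 0.897000 = 0.869150
Parallel ([0.869150] and DC bus capacitor): 1 − (1 − 0.869150)(1 − 0.728000) = 0.9644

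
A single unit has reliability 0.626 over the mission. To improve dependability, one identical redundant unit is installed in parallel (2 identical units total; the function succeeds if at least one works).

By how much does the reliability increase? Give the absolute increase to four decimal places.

R_before = 0.626
R_after = 1 − (1 − 0.626)^2 = 0.8601
ΔR = 0.8601 − 0.626 = 0.2341

0.2341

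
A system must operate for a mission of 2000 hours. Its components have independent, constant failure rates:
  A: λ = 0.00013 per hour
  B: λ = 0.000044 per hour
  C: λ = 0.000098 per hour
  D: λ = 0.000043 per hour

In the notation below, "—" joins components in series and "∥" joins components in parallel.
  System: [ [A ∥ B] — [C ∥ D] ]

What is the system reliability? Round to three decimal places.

0.966

R(A) = exp(−0.00013 × 2000) = 0.77105
R(B) = exp(−0.000044 × 2000) = 0.91576
R(C) = exp(−0.000098 × 2000) = 0.82201
R(D) = exp(−0.000043 × 2000) = 0.91759
Parallel (A and B): 1 − (1 − 0.77105)(1 − 0.91576) = 0.98071
Parallel (C and D): 1 − (1 − 0.82201)(1 − 0.91759) = 0.98533
Series ([0.98071] and [0.98533]): 0.98071 × 0.98533 = 0.966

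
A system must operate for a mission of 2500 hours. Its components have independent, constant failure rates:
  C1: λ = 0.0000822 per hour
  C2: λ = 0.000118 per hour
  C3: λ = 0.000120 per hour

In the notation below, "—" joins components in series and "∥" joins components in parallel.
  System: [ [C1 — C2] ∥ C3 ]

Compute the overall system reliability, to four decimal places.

0.8979

R(C1) = exp(−0.0000822 × 2500) = 0.814240
R(C2) = exp(−0.000118 × 2500) = 0.744532
R(C3) = exp(−0.000120 × 2500) = 0.740818
Series (C1 and C2): 0.814240 × 0.744532 = 0.606228
Parallel ([0.606228] and C3): 1 − (1 − 0.606228)(1 − 0.740818) = 0.8979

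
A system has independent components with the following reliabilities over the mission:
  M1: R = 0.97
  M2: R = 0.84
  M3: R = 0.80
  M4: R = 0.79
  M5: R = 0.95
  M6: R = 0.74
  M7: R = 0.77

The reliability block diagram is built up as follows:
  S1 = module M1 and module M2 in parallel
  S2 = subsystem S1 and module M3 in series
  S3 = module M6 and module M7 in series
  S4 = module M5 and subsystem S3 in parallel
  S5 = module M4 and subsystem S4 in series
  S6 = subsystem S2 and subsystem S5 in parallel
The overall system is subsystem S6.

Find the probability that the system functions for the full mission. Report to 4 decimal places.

Parallel (M1 and M2): 1 − (1 − 0.970000)(1 − 0.840000) = 0.995200
Series ([0.995200] and M3): 0.995200 × 0.800000 = 0.796160
Series (M6 and M7): 0.740000 × 0.770000 = 0.569800
Parallel (M5 and [0.569800]): 1 − (1 − 0.950000)(1 − 0.569800) = 0.978490
Series (M4 and [0.978490]): 0.790000 × 0.978490 = 0.773007
Parallel ([0.796160] and [0.773007]): 1 − (1 − 0.796160)(1 − 0.773007) = 0.9537

0.9537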